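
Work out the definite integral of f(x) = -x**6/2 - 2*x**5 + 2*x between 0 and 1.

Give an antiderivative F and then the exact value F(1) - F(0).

Antiderivative: F(x) = -x**7/14 - x**6/3 + x**2; value = 25/42

Integrate term by term and add the pieces.
F(x) = -x**7/14 - x**6/3 + x**2 is an antiderivative of f.
Check: d/dx[-x**7/14 - x**6/3 + x**2] = -x**6/2 - 2*x**5 + 2*x = f(x).
F(1) = 25/42; F(0) = 0.
Integral = F(1) - F(0) = 25/42.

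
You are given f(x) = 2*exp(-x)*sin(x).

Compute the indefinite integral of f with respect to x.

F(x) = -exp(-x)*sin(x) - exp(-x)*cos(x) + C

Any candidate F(x) must reproduce f(x) exactly when differentiated.
Check: d/dx[-exp(-x)*sin(x) - exp(-x)*cos(x)] = 2*exp(-x)*sin(x) = f(x).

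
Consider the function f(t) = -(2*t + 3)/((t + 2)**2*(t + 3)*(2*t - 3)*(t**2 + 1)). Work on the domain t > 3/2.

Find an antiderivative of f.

Factor the denominator ((t + 2)**2*(t + 3)*(2*t - 3)*(t**2 + 1)) and decompose: f = -(3*t - 41)/(650*(t**2 + 1)) - 64/(1911*(2*t - 3)) - 1/(30*(t + 3)) + 67/(1225*(t + 2)) - 1/(35*(t + 2)**2); each piece integrates to a log, atan, or power term.
Check: d/dt[(-3200*t*log(t - 3/2) + 10452*t*log(t + 2) - 6370*t*log(t + 3) - 441*t*log(t**2 + 1) + 12054*t*atan(t) - 6400*log(t - 3/2) + 20904*log(t + 2) - 12740*log(t + 3) - 882*log(t**2 + 1) + 24108*atan(t) + 5460)/(191100*t + 382200)] = (-2*t - 3)/(2*t**6 + 11*t**5 + 13*t**4 - 13*t**3 - 25*t**2 - 24*t - 36), which equals f(t).

An antiderivative is F(t) = (-3200*t*log(t - 3/2) + 10452*t*log(t + 2) - 6370*t*log(t + 3) - 441*t*log(t**2 + 1) + 12054*t*atan(t) - 6400*log(t - 3/2) + 20904*log(t + 2) - 12740*log(t + 3) - 882*log(t**2 + 1) + 24108*atan(t) + 5460)/(191100*t + 382200).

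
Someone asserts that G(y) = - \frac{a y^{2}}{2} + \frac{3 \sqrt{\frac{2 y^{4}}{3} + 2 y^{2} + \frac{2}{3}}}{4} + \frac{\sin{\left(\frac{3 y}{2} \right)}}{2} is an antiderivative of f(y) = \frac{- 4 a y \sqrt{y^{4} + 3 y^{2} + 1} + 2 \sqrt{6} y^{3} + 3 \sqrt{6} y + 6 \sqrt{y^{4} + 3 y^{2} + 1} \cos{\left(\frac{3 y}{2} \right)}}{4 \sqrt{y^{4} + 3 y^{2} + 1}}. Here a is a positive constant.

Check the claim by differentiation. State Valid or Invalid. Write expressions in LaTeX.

d/dy[G] = \frac{- 4 a y \sqrt{y^{4} + 3 y^{2} + 1} + 2 \sqrt{6} y^{3} + 3 \sqrt{6} y + 3 \sqrt{y^{4} + 3 y^{2} + 1} \cos{\left(\frac{3 y}{2} \right)}}{4 \sqrt{y^{4} + 3 y^{2} + 1}}
d/dy[G] - f(y) = - \frac{3 \cos{\left(\frac{3 y}{2} \right)}}{4} != 0.

Invalid: d/dy[G] - f = - \frac{3 \cos{\left(\frac{3 y}{2} \right)}}{4}, which is not 0.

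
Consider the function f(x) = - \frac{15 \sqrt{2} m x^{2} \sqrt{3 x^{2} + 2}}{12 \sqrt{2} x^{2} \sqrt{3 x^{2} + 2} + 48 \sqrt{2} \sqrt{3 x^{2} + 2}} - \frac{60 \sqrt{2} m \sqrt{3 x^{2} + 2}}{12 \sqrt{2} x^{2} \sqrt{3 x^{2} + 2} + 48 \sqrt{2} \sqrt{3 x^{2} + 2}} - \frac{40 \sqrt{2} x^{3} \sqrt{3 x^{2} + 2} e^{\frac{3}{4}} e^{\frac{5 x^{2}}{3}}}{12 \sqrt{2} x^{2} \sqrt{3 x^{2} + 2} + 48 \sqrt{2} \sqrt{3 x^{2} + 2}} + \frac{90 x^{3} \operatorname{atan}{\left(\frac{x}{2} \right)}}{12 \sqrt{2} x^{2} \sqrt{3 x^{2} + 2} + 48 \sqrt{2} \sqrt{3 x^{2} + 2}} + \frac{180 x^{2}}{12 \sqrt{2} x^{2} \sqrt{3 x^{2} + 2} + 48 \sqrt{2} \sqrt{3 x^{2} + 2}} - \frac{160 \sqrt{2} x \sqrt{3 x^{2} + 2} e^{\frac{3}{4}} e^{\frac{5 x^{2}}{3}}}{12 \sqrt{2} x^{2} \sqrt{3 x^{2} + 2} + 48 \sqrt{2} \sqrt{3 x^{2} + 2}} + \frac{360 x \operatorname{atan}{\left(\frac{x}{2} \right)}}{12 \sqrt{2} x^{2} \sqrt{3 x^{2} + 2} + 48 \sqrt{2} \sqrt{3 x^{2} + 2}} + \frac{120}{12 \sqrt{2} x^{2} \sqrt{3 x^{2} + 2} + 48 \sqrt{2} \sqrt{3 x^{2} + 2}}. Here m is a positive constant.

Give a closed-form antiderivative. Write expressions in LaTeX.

Integrate term by term and add the pieces.
Check: d/dx[- \frac{5 m x}{4} + \frac{5 \sqrt{\frac{3 x^{2}}{2} + 1} \operatorname{atan}{\left(\frac{x}{2} \right)}}{2} - e^{\frac{5 x^{2}}{3} + \frac{3}{4}}] = \frac{- 15 \sqrt{2} m x^{2} \sqrt{3 x^{2} + 2} - 60 \sqrt{2} m \sqrt{3 x^{2} + 2} - 40 \sqrt{2} x^{3} \sqrt{3 x^{2} + 2} e^{\frac{3}{4}} e^{\frac{5 x^{2}}{3}} + 90 x^{3} \operatorname{atan}{\left(\frac{x}{2} \right)} + 180 x^{2} - 160 \sqrt{2} x \sqrt{3 x^{2} + 2} e^{\frac{3}{4}} e^{\frac{5 x^{2}}{3}} + 360 x \operatorname{atan}{\left(\frac{x}{2} \right)} + 120}{12 \sqrt{2} x^{2} \sqrt{3 x^{2} + 2} + 48 \sqrt{2} \sqrt{3 x^{2} + 2}}, which equals f(x).

An antiderivative is F(x) = - \frac{5 m x}{4} + \frac{5 \sqrt{\frac{3 x^{2}}{2} + 1} \operatorname{atan}{\left(\frac{x}{2} \right)}}{2} - e^{\frac{5 x^{2}}{3} + \frac{3}{4}}.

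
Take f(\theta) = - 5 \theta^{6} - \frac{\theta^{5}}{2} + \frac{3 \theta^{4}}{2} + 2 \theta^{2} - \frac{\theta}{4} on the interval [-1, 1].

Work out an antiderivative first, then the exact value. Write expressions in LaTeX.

Antiderivative: F(\theta) = - \frac{\theta^{2} \left(600 \theta^{5} + 70 \theta^{4} - 252 \theta^{3} - 560 \theta + 105\right)}{840}; value = \frac{53}{105}

Integrate term by term and add the pieces.
F(\theta) = - \frac{\theta^{2} \left(600 \theta^{5} + 70 \theta^{4} - 252 \theta^{3} - 560 \theta + 105\right)}{840} is an antiderivative of f.
Check: d/d\theta[- \frac{\theta^{2} \left(600 \theta^{5} + 70 \theta^{4} - 252 \theta^{3} - 560 \theta + 105\right)}{840}] = - 5 \theta^{6} - \frac{\theta^{5}}{2} + \frac{3 \theta^{4}}{2} + 2 \theta^{2} - \frac{\theta}{4} = f(\theta).
F(1) = \frac{37}{840}; F(-1) = - \frac{129}{280}.
Integral = F(1) - F(-1) = \frac{53}{105}.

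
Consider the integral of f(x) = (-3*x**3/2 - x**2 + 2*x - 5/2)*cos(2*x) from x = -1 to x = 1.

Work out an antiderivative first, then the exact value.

Antiderivative: F(x) = -(12*x**3*sin(2*x) + 8*x**2*sin(2*x) + 18*x**2*cos(2*x) - 34*x*sin(2*x) + 8*x*cos(2*x) + 16*sin(2*x) - 17*cos(2*x))/16; value = -3*sin(2) - cos(2)

Differentiate the proposed F(x) back; it has to land on f(x) exactly.
F(x) = -(12*x**3*sin(2*x) + 8*x**2*sin(2*x) + 18*x**2*cos(2*x) - 34*x*sin(2*x) + 8*x*cos(2*x) + 16*sin(2*x) - 17*cos(2*x))/16 is an antiderivative of f.
Check: d/dx[-(12*x**3*sin(2*x) + 8*x**2*sin(2*x) + 18*x**2*cos(2*x) - 34*x*sin(2*x) + 8*x*cos(2*x) + 16*sin(2*x) - 17*cos(2*x))/16] = -3*x**3*cos(2*x)/2 - x**2*cos(2*x) + 2*x*cos(2*x) - 5*cos(2*x)/2, which equals f(x).
F(1) = -sin(2)/8 - 9*cos(2)/16; F(-1) = 7*cos(2)/16 + 23*sin(2)/8.
Integral = F(1) - F(-1) = -3*sin(2) - cos(2).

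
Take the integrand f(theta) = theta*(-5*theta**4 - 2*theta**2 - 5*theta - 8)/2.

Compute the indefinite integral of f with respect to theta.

F(theta) = -5*theta**6/12 - theta**4/4 - 5*theta**3/6 - 2*theta**2 + C

Check any antiderivative F(theta) by computing F'(theta) and comparing it with f(theta).
Check: d/dtheta[-5*theta**6/12 - theta**4/4 - 5*theta**3/6 - 2*theta**2] = -5*theta**5/2 - theta**3 - 5*theta**2/2 - 4*theta, which equals f(theta).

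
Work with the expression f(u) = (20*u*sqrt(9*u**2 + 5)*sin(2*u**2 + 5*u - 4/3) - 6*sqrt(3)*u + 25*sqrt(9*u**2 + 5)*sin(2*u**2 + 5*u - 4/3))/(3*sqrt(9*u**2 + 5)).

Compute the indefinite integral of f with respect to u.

F(u) = -2*sqrt(3*u**2 + 5/3)/3 - 5*cos(2*u**2 + 5*u - 4/3)/3 + C

Any candidate F(u) must reproduce f(u) exactly when differentiated.
Check: d/du[-2*sqrt(3*u**2 + 5/3)/3 - 5*cos(2*u**2 + 5*u - 4/3)/3] = (20*u*sqrt(9*u**2 + 5)*sin(2*u**2 + 5*u - 4/3) - 6*sqrt(3)*u + 25*sqrt(9*u**2 + 5)*sin(2*u**2 + 5*u - 4/3))/(3*sqrt(9*u**2 + 5)) = f(u).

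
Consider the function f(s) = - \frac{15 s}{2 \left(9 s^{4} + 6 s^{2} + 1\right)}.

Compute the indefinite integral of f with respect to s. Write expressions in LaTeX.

F(s) = \frac{5}{12 s^{2} + 4} + C

f matches the chain-rule pattern g'(h)*h' with inner function h(s) = 3 s^{2} + 1; substituting u = h(s) collapses the integral.
Check: d/ds[\frac{5}{12 s^{2} + 4}] = - \frac{15 s}{18 s^{4} + 12 s^{2} + 2}, which equals f(s).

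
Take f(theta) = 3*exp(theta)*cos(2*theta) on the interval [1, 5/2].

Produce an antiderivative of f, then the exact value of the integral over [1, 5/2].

Antiderivative: F(theta) = 6*exp(theta)*sin(2*theta)/5 + 3*exp(theta)*cos(2*theta)/5; value = 6*exp(5/2)*sin(5)/5 - 6*exp(1)*sin(2)/5 - 3*exp(1)*cos(2)/5 + 3*exp(5/2)*cos(5)/5

A first test for any F(theta): its theta-derivative must equal f(theta) identically.
F(theta) = 6*exp(theta)*sin(2*theta)/5 + 3*exp(theta)*cos(2*theta)/5 is an antiderivative of f.
Check: d/dtheta[6*exp(theta)*sin(2*theta)/5 + 3*exp(theta)*cos(2*theta)/5] = 3*exp(theta)*cos(2*theta) = f(theta).
F(5/2) = 6*exp(5/2)*sin(5)/5 + 3*exp(5/2)*cos(5)/5; F(1) = 3*exp(1)*cos(2)/5 + 6*exp(1)*sin(2)/5.
Integral = F(5/2) - F(1) = 6*exp(5/2)*sin(5)/5 - 6*exp(1)*sin(2)/5 - 3*exp(1)*cos(2)/5 + 3*exp(5/2)*cos(5)/5.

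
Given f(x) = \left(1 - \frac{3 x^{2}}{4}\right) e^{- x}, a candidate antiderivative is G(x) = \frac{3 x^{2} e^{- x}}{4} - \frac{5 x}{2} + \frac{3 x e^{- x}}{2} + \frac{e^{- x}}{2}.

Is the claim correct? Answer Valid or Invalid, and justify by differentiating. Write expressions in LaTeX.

d/dx[G] = \frac{\left(- 3 x^{2} - 10 e^{x} + 4\right) e^{- x}}{4}
d/dx[G] - f(x) = - \frac{5}{2} != 0.

Invalid: d/dx[G] - f = - \frac{5}{2}, which is not 0.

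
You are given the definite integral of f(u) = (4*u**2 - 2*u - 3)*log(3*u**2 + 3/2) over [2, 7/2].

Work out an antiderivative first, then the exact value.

Antiderivative: F(u) = (24*u**3*log(3*u**2 + 3/2) - 16*u**3 - 18*u**2*log(3*u**2 + 3/2) + 18*u**2 - 54*u*log(3*u**2 + 3/2) + 132*u - 9*log(u**2 + 1/2) - 66*sqrt(2)*atan(sqrt(2)*u))/18; value = -47/4 - 11*sqrt(2)*atan(7*sqrt(2)/2)/3 - 2*log(27/2)/3 - log(51/4)/2 + log(9/2)/2 + 11*sqrt(2)*atan(2*sqrt(2))/3 + 413*log(153/4)/12

Any candidate F(u) must reproduce f(u) exactly when differentiated.
F(u) = (24*u**3*log(3*u**2 + 3/2) - 16*u**3 - 18*u**2*log(3*u**2 + 3/2) + 18*u**2 - 54*u*log(3*u**2 + 3/2) + 132*u - 9*log(u**2 + 1/2) - 66*sqrt(2)*atan(sqrt(2)*u))/18 is an antiderivative of f.
Check: d/du[(24*u**3*log(3*u**2 + 3/2) - 16*u**3 - 18*u**2*log(3*u**2 + 3/2) + 18*u**2 - 54*u*log(3*u**2 + 3/2) + 132*u - 9*log(u**2 + 1/2) - 66*sqrt(2)*atan(sqrt(2)*u))/18] = 4*u**2*log(u**2 + 1/2) + 4*u**2*log(3) - 2*u*log(u**2 + 1/2) - 2*u*log(3) - 3*log(u**2 + 1/2) - 3*log(3), which equals f(u).
F(7/2) = -11*sqrt(2)*atan(7*sqrt(2)/2)/3 - log(51/4)/2 - 7/36 + 413*log(153/4)/12; F(2) = -11*sqrt(2)*atan(2*sqrt(2))/3 - log(9/2)/2 + 2*log(27/2)/3 + 104/9.
Integral = F(7/2) - F(2) = -47/4 - 11*sqrt(2)*atan(7*sqrt(2)/2)/3 - 2*log(27/2)/3 - log(51/4)/2 + log(9/2)/2 + 11*sqrt(2)*atan(2*sqrt(2))/3 + 413*log(153/4)/12.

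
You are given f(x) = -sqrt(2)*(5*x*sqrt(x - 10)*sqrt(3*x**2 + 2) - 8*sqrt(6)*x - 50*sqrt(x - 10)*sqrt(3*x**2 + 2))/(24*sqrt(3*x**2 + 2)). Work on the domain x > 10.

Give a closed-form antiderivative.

An antiderivative is F(x) = -(3*sqrt(2)*x**2*sqrt(x - 10) - 60*sqrt(2)*x*sqrt(x - 10) + 300*sqrt(2)*sqrt(x - 10) - 8*sqrt(3)*sqrt(3*x**2 + 2))/36.

Since d/dx undoes antidifferentiation here, F'(x) = f(x) is required of F(x).
Check: d/dx[-(3*sqrt(2)*x**2*sqrt(x - 10) - 60*sqrt(2)*x*sqrt(x - 10) + 300*sqrt(2)*sqrt(x - 10) - 8*sqrt(3)*sqrt(3*x**2 + 2))/36] = (-5*sqrt(2)*x**2*sqrt(3*x**2 + 2) + 16*sqrt(3)*x*sqrt(x - 10) + 100*sqrt(2)*x*sqrt(3*x**2 + 2) - 500*sqrt(2)*sqrt(3*x**2 + 2))/(24*sqrt(x - 10)*sqrt(3*x**2 + 2)), which equals f(x).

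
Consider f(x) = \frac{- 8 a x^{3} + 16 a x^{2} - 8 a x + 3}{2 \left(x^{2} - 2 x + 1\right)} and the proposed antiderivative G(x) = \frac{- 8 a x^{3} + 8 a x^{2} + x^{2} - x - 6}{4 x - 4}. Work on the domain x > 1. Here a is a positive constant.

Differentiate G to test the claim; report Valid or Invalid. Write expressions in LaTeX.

Invalid: d/dx[G] - f = \frac{1}{4}, which is not 0.

d/dx[G] = \frac{- 16 a x^{3} + 32 a x^{2} - 16 a x + x^{2} - 2 x + 7}{4 x^{2} - 8 x + 4}
d/dx[G] - f(x) = \frac{1}{4} != 0.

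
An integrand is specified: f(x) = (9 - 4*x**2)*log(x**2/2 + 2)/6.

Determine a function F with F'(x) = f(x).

An antiderivative is F(x) = 4*x**3/27 - 43*x/9 + (-2*x**3/9 + 3*x/2)*log(x**2/2 + 2) + 86*atan(x/2)/9.

Differentiate the proposed F(x) back; it has to land on f(x) exactly.
Check: d/dx[4*x**3/27 - 43*x/9 + (-2*x**3/9 + 3*x/2)*log(x**2/2 + 2) + 86*atan(x/2)/9] = -2*x**2*log(x**2/2 + 2)/3 + 3*log(x**2/2 + 2)/2, which equals f(x).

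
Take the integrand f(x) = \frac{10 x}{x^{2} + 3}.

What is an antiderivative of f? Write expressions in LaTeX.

The substitution u = \frac{x^{2}}{2} + \frac{3}{2} works: f is exactly (dF/du)*(du/dx) for that inner function.
Check: d/dx[5 \log{\left(\frac{x^{2}}{2} + \frac{3}{2} \right)}] = \frac{10 x}{x^{2} + 3} = f(x).

An antiderivative is F(x) = 5 \log{\left(\frac{x^{2}}{2} + \frac{3}{2} \right)}.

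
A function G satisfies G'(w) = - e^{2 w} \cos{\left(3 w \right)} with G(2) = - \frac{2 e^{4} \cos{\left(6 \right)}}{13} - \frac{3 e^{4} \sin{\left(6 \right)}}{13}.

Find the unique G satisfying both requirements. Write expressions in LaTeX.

G(w) = \frac{\left(- 3 \sin{\left(3 w \right)} - 2 \cos{\left(3 w \right)}\right) e^{2 w}}{13}

Differentiate the proposed G(w) back; it has to land on the given G'(w).
A general antiderivative is - \frac{3 e^{2 w} \sin{\left(3 w \right)}}{13} - \frac{2 e^{2 w} \cos{\left(3 w \right)}}{13} + C.
The condition gives C = - \frac{2 e^{4} \cos{\left(6 \right)}}{13} - \frac{3 e^{4} \sin{\left(6 \right)}}{13} - (- \frac{2 e^{4} \cos{\left(6 \right)}}{13} - \frac{3 e^{4} \sin{\left(6 \right)}}{13}) = 0.
So G(w) = \frac{\left(- 3 \sin{\left(3 w \right)} - 2 \cos{\left(3 w \right)}\right) e^{2 w}}{13}.
Check: d/dw[\frac{\left(- 3 \sin{\left(3 w \right)} - 2 \cos{\left(3 w \right)}\right) e^{2 w}}{13}] = - e^{2 w} \cos{\left(3 w \right)} = G'(w).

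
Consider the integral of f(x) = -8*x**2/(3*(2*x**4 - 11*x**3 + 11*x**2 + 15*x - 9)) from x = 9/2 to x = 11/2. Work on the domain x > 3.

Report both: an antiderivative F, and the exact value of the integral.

The denominator factors as 3*(x - 3)**2*(x + 1)*(2*x - 1); partial fractions split f into directly integrable pieces: -16/(225*(2*x - 1)) + 1/(18*(x + 1)) - 1/(50*(x - 3)) - 6/(5*(x - 3)**2).
F(x) = (-9*x*log(x - 3) - 16*x*log(x - 1/2) + 25*x*log(x + 1) + 27*log(x - 3) + 48*log(x - 1/2) - 75*log(x + 1) + 540)/(450*(x - 3)) is an antiderivative of f.
Check: d/dx[(-9*x*log(x - 3) - 16*x*log(x - 1/2) + 25*x*log(x + 1) + 27*log(x - 3) + 48*log(x - 1/2) - 75*log(x + 1) + 540)/(450*(x - 3))] = -8*x**2/(6*x**4 - 33*x**3 + 33*x**2 + 45*x - 27), which equals f(x).
F(11/2) = -8*log(5)/225 - log(5/2)/50 + log(13/2)/18 + 12/25; F(9/2) = -8*log(4)/225 - log(3/2)/50 + log(11/2)/18 + 4/5.
Integral = F(11/2) - F(9/2) = -8/25 - log(11/2)/18 - 8*log(5)/225 - log(5/2)/50 + log(3/2)/50 + 8*log(4)/225 + log(13/2)/18.

Antiderivative: F(x) = (-9*x*log(x - 3) - 16*x*log(x - 1/2) + 25*x*log(x + 1) + 27*log(x - 3) + 48*log(x - 1/2) - 75*log(x + 1) + 540)/(450*(x - 3)); value = -8/25 - log(11/2)/18 - 8*log(5)/225 - log(5/2)/50 + log(3/2)/50 + 8*log(4)/225 + log(13/2)/18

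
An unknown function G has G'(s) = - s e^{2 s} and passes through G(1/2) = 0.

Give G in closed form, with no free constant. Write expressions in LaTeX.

G(s) = - \frac{s e^{2 s}}{2} + \frac{e^{2 s}}{4}

Recognize the product-rule pattern: G'(s) = u'v + uv' with u = \frac{1}{4} - \frac{s}{2}, v = e^{2 s}, so integration by parts undoes it.
A general antiderivative is \frac{\left(1 - 2 s\right) e^{2 s}}{4} + C.
The condition gives C = 0 - (0) = 0.
So G(s) = - \frac{s e^{2 s}}{2} + \frac{e^{2 s}}{4}.
Check: d/ds[- \frac{s e^{2 s}}{2} + \frac{e^{2 s}}{4}] = - s e^{2 s} = G'(s).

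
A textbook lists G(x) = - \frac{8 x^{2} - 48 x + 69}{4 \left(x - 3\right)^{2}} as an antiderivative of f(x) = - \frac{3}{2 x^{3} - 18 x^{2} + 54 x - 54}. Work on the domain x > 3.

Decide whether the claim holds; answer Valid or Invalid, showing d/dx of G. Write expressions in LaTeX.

Valid: G'(x) = f(x).

d/dx[G] = - \frac{3}{2 x^{3} - 18 x^{2} + 54 x - 54}
This equals f(x) exactly, so the claim holds.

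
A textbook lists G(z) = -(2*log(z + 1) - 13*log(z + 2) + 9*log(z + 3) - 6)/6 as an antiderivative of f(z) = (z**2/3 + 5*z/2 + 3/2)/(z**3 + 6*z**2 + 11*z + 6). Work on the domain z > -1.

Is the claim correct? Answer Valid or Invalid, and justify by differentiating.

Valid - differentiating G returns exactly f.

d/dz[G] = (2*z**2 + 15*z + 9)/(6*z**3 + 36*z**2 + 66*z + 36)
This equals f(z) exactly, so the claim holds.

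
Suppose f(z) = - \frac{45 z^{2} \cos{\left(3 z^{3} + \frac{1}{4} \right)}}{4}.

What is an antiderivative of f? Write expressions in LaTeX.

An antiderivative is F(z) = - \frac{5 \sin{\left(3 z^{3} + \frac{1}{4} \right)}}{4}.

The substitution u = 3 z^{3} + \frac{1}{4} works: f is exactly (dF/du)*(du/dz) for that inner function.
Check: d/dz[- \frac{5 \sin{\left(3 z^{3} + \frac{1}{4} \right)}}{4}] = - \frac{45 z^{2} \cos{\left(3 z^{3} + \frac{1}{4} \right)}}{4} = f(z).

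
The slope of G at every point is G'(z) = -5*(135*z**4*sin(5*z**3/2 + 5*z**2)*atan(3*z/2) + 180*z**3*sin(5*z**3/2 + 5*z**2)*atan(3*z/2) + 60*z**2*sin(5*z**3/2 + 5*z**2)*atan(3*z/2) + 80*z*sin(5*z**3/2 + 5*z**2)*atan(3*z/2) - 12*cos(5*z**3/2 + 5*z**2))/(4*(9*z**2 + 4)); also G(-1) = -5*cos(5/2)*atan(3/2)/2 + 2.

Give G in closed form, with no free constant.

Recognize the product-rule pattern: G'(z) = u'v + uv' with u = 5*atan(3*z/2)/2, v = cos(5*z**3/2 + 5*z**2), so integration by parts undoes it.
A general antiderivative is 5*cos(5*z**3/2 + 5*z**2)*atan(3*z/2)/2 + C.
The condition gives C = -5*cos(5/2)*atan(3/2)/2 + 2 - (-5*cos(5/2)*atan(3/2)/2) = 2.
So G(z) = 5*cos(5*z**3/2 + 5*z**2)*atan(3*z/2)/2 + 2.
Check: d/dz[5*cos(5*z**3/2 + 5*z**2)*atan(3*z/2)/2 + 2] = (-675*z**4*sin(5*z**3/2 + 5*z**2)*atan(3*z/2) - 900*z**3*sin(5*z**3/2 + 5*z**2)*atan(3*z/2) - 300*z**2*sin(5*z**3/2 + 5*z**2)*atan(3*z/2) - 400*z*sin(5*z**3/2 + 5*z**2)*atan(3*z/2) + 60*cos(5*z**3/2 + 5*z**2))/(36*z**2 + 16), which equals G'(z).

G(z) = 5*cos(5*z**3/2 + 5*z**2)*atan(3*z/2)/2 + 2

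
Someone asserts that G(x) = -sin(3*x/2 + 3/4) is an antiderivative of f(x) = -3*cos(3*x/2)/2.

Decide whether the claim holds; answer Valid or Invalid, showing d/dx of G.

d/dx[G] = -3*cos(3*x/2 + 3/4)/2
d/dx[G] - f(x) = 3*cos(3*x/2)/2 - 3*cos(3*x/2 + 3/4)/2 != 0.

Invalid: d/dx[G] - f = 3*cos(3*x/2)/2 - 3*cos(3*x/2 + 3/4)/2, which is not 0.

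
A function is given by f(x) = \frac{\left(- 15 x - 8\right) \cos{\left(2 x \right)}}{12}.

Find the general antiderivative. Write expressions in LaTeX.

F(x) = \frac{- 30 x \sin{\left(2 x \right)} - 16 \sin{\left(2 x \right)} - 15 \cos{\left(2 x \right)}}{48} + C

Differentiate the proposed F(x) back; it has to land on f(x) exactly.
Check: d/dx[\frac{- 30 x \sin{\left(2 x \right)} - 16 \sin{\left(2 x \right)} - 15 \cos{\left(2 x \right)}}{48}] = - \frac{5 x \cos{\left(2 x \right)}}{4} - \frac{2 \cos{\left(2 x \right)}}{3}, which equals f(x).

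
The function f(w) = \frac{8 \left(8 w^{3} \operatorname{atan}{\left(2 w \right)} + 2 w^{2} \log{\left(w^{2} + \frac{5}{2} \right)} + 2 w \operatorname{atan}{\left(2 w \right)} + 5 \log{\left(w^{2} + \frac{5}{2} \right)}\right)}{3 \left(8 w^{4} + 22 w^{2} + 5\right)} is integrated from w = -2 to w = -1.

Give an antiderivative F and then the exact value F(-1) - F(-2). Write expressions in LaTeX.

f has the shape u'v + uv' for u = \frac{4 \operatorname{atan}{\left(2 w \right)}}{3} and v = \log{\left(w^{2} + \frac{5}{2} \right)} — it is the derivative of the product u*v.
F(w) = \frac{4 \log{\left(w^{2} + \frac{5}{2} \right)} \operatorname{atan}{\left(2 w \right)}}{3} is an antiderivative of f.
Check: d/dw[\frac{4 \log{\left(w^{2} + \frac{5}{2} \right)} \operatorname{atan}{\left(2 w \right)}}{3}] = \frac{64 w^{3} \operatorname{atan}{\left(2 w \right)} + 16 w^{2} \log{\left(w^{2} + \frac{5}{2} \right)} + 16 w \operatorname{atan}{\left(2 w \right)} + 40 \log{\left(w^{2} + \frac{5}{2} \right)}}{24 w^{4} + 66 w^{2} + 15}, which equals f(w).
F(-1) = - \frac{4 \log{\left(\frac{7}{2} \right)} \operatorname{atan}{\left(2 \right)}}{3}; F(-2) = - \frac{4 \log{\left(\frac{13}{2} \right)} \operatorname{atan}{\left(4 \right)}}{3}.
Integral = F(-1) - F(-2) = - \frac{4 \log{\left(\frac{7}{2} \right)} \operatorname{atan}{\left(2 \right)}}{3} + \frac{4 \log{\left(\frac{13}{2} \right)} \operatorname{atan}{\left(4 \right)}}{3}.

Antiderivative: F(w) = \frac{4 \log{\left(w^{2} + \frac{5}{2} \right)} \operatorname{atan}{\left(2 w \right)}}{3}; value = - \frac{4 \log{\left(\frac{7}{2} \right)} \operatorname{atan}{\left(2 \right)}}{3} + \frac{4 \log{\left(\frac{13}{2} \right)} \operatorname{atan}{\left(4 \right)}}{3}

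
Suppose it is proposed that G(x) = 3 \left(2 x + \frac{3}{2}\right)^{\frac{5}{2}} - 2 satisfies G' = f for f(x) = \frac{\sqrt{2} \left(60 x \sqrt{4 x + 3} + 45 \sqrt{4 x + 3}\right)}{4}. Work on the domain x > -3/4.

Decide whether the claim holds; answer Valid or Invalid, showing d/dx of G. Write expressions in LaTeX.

Valid: G'(x) = f(x).

d/dx[G] = \frac{\sqrt{2} \left(60 x \sqrt{4 x + 3} + 45 \sqrt{4 x + 3}\right)}{4}
This equals f(x) exactly, so the claim holds.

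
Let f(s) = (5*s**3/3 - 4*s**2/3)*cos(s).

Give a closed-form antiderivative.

An antiderivative is F(s) = 5*s**3*sin(s)/3 - 4*s**2*sin(s)/3 + 5*s**2*cos(s) - 10*s*sin(s) - 8*s*cos(s)/3 + 8*sin(s)/3 - 10*cos(s).

A candidate is checked by its d/ds: the result must match f(s).
Check: d/ds[5*s**3*sin(s)/3 - 4*s**2*sin(s)/3 + 5*s**2*cos(s) - 10*s*sin(s) - 8*s*cos(s)/3 + 8*sin(s)/3 - 10*cos(s)] = 5*s**3*cos(s)/3 - 4*s**2*cos(s)/3, which equals f(s).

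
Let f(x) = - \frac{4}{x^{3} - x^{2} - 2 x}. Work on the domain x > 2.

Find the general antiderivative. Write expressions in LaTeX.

The denominator factors as x \left(x - 2\right) \left(x + 1\right); partial fractions split f into directly integrable pieces: - \frac{4}{3 \left(x + 1\right)} - \frac{2}{3 \left(x - 2\right)} + \frac{2}{x}.
Check: d/dx[2 \log{\left(x \right)} - \frac{2 \log{\left(x - 2 \right)}}{3} - \frac{4 \log{\left(x + 1 \right)}}{3}] = - \frac{4}{x^{3} - x^{2} - 2 x} = f(x).

F(x) = 2 \log{\left(x \right)} - \frac{2 \log{\left(x - 2 \right)}}{3} - \frac{4 \log{\left(x + 1 \right)}}{3} + C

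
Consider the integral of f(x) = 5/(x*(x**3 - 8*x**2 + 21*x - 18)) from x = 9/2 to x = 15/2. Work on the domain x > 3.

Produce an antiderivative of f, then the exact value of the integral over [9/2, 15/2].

Antiderivative: F(x) = -5*log(x)/18 - 20*log(x - 3)/9 + 5*log(x - 2)/2 - 5/(3*x - 9); value = -35*log(9/2)/18 - 5*log(5/2)/2 - 5*log(15/2)/18 + 20/27 + 20*log(3/2)/9 + 5*log(11/2)/2

The denominator factors as x*(x - 3)**2*(x - 2); partial fractions split f into directly integrable pieces: 5/(2*(x - 2)) - 20/(9*(x - 3)) + 5/(3*(x - 3)**2) - 5/(18*x).
F(x) = -5*log(x)/18 - 20*log(x - 3)/9 + 5*log(x - 2)/2 - 5/(3*x - 9) is an antiderivative of f.
Check: d/dx[-5*log(x)/18 - 20*log(x - 3)/9 + 5*log(x - 2)/2 - 5/(3*x - 9)] = 5/(x**4 - 8*x**3 + 21*x**2 - 18*x), which equals f(x).
F(15/2) = -20*log(9/2)/9 - 5*log(15/2)/18 - 10/27 + 5*log(11/2)/2; F(9/2) = -10/9 - 20*log(3/2)/9 - 5*log(9/2)/18 + 5*log(5/2)/2.
Integral = F(15/2) - F(9/2) = -35*log(9/2)/18 - 5*log(5/2)/2 - 5*log(15/2)/18 + 20/27 + 20*log(3/2)/9 + 5*log(11/2)/2.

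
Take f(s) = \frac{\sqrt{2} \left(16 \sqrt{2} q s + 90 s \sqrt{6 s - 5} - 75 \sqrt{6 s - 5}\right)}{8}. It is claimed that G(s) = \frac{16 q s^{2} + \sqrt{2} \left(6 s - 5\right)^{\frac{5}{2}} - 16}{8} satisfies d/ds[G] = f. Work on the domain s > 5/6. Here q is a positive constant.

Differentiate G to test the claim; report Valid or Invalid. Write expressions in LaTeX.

Valid - differentiating G returns exactly f.

d/ds[G] = 4 q s + \frac{45 \sqrt{2} s \sqrt{6 s - 5}}{4} - \frac{75 \sqrt{2} \sqrt{6 s - 5}}{8}
This equals f(s) exactly, so the claim holds.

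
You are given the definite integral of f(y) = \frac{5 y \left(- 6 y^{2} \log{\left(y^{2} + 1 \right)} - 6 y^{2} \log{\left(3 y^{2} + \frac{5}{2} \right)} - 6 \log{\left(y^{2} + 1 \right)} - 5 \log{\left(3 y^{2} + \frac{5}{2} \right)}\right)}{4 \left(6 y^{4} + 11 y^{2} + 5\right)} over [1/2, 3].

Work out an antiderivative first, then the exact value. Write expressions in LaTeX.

f has the shape u'v + uv' for u = - \frac{5 \log{\left(y^{2} + 1 \right)}}{8} and v = \log{\left(3 y^{2} + \frac{5}{2} \right)} — it is the derivative of the product u*v.
F(y) = - \frac{5 \log{\left(y^{2} + 1 \right)} \log{\left(3 y^{2} + \frac{5}{2} \right)}}{8} is an antiderivative of f.
Check: d/dy[- \frac{5 \log{\left(y^{2} + 1 \right)} \log{\left(3 y^{2} + \frac{5}{2} \right)}}{8}] = \frac{- 30 y^{3} \log{\left(y^{2} + 1 \right)} - 30 y^{3} \log{\left(3 y^{2} + \frac{5}{2} \right)} - 30 y \log{\left(y^{2} + 1 \right)} - 25 y \log{\left(3 y^{2} + \frac{5}{2} \right)}}{24 y^{4} + 44 y^{2} + 20}, which equals f(y).
F(3) = - \frac{5 \log{\left(10 \right)} \log{\left(\frac{59}{2} \right)}}{8}; F(1/2) = - \frac{5 \log{\left(\frac{5}{4} \right)} \log{\left(\frac{13}{4} \right)}}{8}.
Integral = F(3) - F(1/2) = - \frac{5 \log{\left(10 \right)} \log{\left(\frac{59}{2} \right)}}{8} + \frac{5 \log{\left(\frac{5}{4} \right)} \log{\left(\frac{13}{4} \right)}}{8}.

Antiderivative: F(y) = - \frac{5 \log{\left(y^{2} + 1 \right)} \log{\left(3 y^{2} + \frac{5}{2} \right)}}{8}; value = - \frac{5 \log{\left(10 \right)} \log{\left(\frac{59}{2} \right)}}{8} + \frac{5 \log{\left(\frac{5}{4} \right)} \log{\left(\frac{13}{4} \right)}}{8}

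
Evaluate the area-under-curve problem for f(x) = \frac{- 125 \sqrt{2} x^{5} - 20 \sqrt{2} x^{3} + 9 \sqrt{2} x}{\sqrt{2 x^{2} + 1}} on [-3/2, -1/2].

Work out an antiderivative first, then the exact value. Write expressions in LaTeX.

f has the shape u'v + uv' for u = - \frac{\left(5 x^{2} - 1\right)^{2}}{2} and v = \sqrt{4 x^{2} + 2} — it is the derivative of the product u*v.
F(x) = - \frac{25 x^{4} \sqrt{4 x^{2} + 2}}{2} + 5 x^{2} \sqrt{4 x^{2} + 2} - \frac{\sqrt{4 x^{2} + 2}}{2} is an antiderivative of f.
Check: d/dx[- \frac{25 x^{4} \sqrt{4 x^{2} + 2}}{2} + 5 x^{2} \sqrt{4 x^{2} + 2} - \frac{\sqrt{4 x^{2} + 2}}{2}] = \frac{- 125 \sqrt{2} x^{5} - 20 \sqrt{2} x^{3} + 9 \sqrt{2} x}{\sqrt{2 x^{2} + 1}} = f(x).
F(-1/2) = - \frac{\sqrt{3}}{32}; F(-3/2) = - \frac{1681 \sqrt{11}}{32}.
Integral = F(-1/2) - F(-3/2) = - \frac{\sqrt{3}}{32} + \frac{1681 \sqrt{11}}{32}.

Antiderivative: F(x) = - \frac{25 x^{4} \sqrt{4 x^{2} + 2}}{2} + 5 x^{2} \sqrt{4 x^{2} + 2} - \frac{\sqrt{4 x^{2} + 2}}{2}; value = - \frac{\sqrt{3}}{32} + \frac{1681 \sqrt{11}}{32}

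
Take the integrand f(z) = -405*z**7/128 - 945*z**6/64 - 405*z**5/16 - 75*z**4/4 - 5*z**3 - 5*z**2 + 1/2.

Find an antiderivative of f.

Integrate term by term and add the pieces.
Check: d/dz[-(1215*z**8 + 6480*z**7 + 12960*z**6 + 11520*z**5 + 3840*z**4 + 5120*z**3 - 1536*z + 6144)/3072] = -405*z**7/128 - 945*z**6/64 - 405*z**5/16 - 75*z**4/4 - 5*z**3 - 5*z**2 + 1/2 = f(z).

An antiderivative is F(z) = -(1215*z**8 + 6480*z**7 + 12960*z**6 + 11520*z**5 + 3840*z**4 + 5120*z**3 - 1536*z + 6144)/3072.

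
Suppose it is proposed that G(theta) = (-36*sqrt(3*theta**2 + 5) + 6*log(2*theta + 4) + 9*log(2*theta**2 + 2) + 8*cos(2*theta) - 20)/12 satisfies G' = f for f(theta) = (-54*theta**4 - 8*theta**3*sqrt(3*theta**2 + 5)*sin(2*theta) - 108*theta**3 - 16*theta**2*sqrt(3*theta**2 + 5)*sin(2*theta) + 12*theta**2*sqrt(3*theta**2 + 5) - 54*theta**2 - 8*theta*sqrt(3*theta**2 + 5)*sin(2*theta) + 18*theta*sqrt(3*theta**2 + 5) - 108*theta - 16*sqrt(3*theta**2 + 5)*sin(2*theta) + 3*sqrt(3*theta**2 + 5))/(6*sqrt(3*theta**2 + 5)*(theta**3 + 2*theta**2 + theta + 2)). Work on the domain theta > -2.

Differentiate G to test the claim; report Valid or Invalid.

Valid. The derivative of G reproduces f.

d/dtheta[G] = (-54*theta**4 - 8*theta**3*sqrt(3*theta**2 + 5)*sin(2*theta) - 108*theta**3 - 16*theta**2*sqrt(3*theta**2 + 5)*sin(2*theta) + 12*theta**2*sqrt(3*theta**2 + 5) - 54*theta**2 - 8*theta*sqrt(3*theta**2 + 5)*sin(2*theta) + 18*theta*sqrt(3*theta**2 + 5) - 108*theta - 16*sqrt(3*theta**2 + 5)*sin(2*theta) + 3*sqrt(3*theta**2 + 5))/(6*theta**3*sqrt(3*theta**2 + 5) + 12*theta**2*sqrt(3*theta**2 + 5) + 6*theta*sqrt(3*theta**2 + 5) + 12*sqrt(3*theta**2 + 5))
This equals f(theta) exactly, so the claim holds.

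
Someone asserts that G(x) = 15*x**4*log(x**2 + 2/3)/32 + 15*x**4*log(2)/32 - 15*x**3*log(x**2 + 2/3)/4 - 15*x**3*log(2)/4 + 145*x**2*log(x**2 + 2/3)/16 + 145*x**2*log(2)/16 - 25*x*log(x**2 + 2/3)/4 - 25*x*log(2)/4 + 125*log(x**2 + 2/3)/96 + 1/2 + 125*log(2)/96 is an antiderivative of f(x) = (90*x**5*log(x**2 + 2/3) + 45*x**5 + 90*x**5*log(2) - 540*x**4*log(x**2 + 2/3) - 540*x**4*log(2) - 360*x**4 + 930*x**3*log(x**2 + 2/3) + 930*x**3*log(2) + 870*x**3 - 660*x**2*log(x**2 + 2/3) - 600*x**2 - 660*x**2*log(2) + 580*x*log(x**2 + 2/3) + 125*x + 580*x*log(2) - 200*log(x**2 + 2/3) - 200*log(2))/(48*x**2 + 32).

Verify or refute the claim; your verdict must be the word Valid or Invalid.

Valid. The derivative of G reproduces f.

d/dx[G] = (90*x**5*log(x**2 + 2/3) + 45*x**5 + 90*x**5*log(2) - 540*x**4*log(x**2 + 2/3) - 540*x**4*log(2) - 360*x**4 + 930*x**3*log(x**2 + 2/3) + 930*x**3*log(2) + 870*x**3 - 660*x**2*log(x**2 + 2/3) - 600*x**2 - 660*x**2*log(2) + 580*x*log(x**2 + 2/3) + 125*x + 580*x*log(2) - 200*log(x**2 + 2/3) - 200*log(2))/(48*x**2 + 32)
This equals f(x) exactly, so the claim holds.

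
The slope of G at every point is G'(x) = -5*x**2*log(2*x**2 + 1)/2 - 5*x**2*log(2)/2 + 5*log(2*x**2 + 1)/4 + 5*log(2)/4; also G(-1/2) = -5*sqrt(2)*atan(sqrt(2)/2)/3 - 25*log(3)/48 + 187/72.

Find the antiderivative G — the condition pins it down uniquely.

Integrate term by term and add the pieces.
A general antiderivative is 5*x**3/9 - 10*x/3 + (-5*x**3/6 + 5*x/4)*log(4*x**2 + 2) + 5*sqrt(2)*atan(sqrt(2)*x)/3 + C.
The condition gives C = -5*sqrt(2)*atan(sqrt(2)/2)/3 - 25*log(3)/48 + 187/72 - (-5*sqrt(2)*atan(sqrt(2)/2)/3 - 25*log(3)/48 + 115/72) = 1.
So G(x) = 5*x**3/9 - 10*x/3 + (-5*x**3/6 + 5*x/4)*log(4*x**2 + 2) + 5*sqrt(2)*atan(sqrt(2)*x)/3 + 1.
Check: d/dx[5*x**3/9 - 10*x/3 + (-5*x**3/6 + 5*x/4)*log(4*x**2 + 2) + 5*sqrt(2)*atan(sqrt(2)*x)/3 + 1] = -5*x**2*log(2*x**2 + 1)/2 - 5*x**2*log(2)/2 + 5*log(2*x**2 + 1)/4 + 5*log(2)/4 = G'(x).

G(x) = 5*x**3/9 - 10*x/3 + (-5*x**3/6 + 5*x/4)*log(4*x**2 + 2) + 5*sqrt(2)*atan(sqrt(2)*x)/3 + 1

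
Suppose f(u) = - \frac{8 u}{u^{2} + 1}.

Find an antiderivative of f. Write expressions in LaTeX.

An antiderivative is F(u) = - 4 \log{\left(u^{2} + 1 \right)}.

The substitution w = u^{2} + 1 works: f is exactly (dF/dw)*(dw/du) for that inner function.
Check: d/du[- 4 \log{\left(u^{2} + 1 \right)}] = - \frac{8 u}{u^{2} + 1} = f(u).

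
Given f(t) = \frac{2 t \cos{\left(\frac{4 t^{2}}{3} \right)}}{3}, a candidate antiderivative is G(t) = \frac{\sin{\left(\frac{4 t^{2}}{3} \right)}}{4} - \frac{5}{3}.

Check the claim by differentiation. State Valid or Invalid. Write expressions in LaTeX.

d/dt[G] = \frac{2 t \cos{\left(\frac{4 t^{2}}{3} \right)}}{3}
This equals f(t) exactly, so the claim holds.

Valid. The derivative of G reproduces f.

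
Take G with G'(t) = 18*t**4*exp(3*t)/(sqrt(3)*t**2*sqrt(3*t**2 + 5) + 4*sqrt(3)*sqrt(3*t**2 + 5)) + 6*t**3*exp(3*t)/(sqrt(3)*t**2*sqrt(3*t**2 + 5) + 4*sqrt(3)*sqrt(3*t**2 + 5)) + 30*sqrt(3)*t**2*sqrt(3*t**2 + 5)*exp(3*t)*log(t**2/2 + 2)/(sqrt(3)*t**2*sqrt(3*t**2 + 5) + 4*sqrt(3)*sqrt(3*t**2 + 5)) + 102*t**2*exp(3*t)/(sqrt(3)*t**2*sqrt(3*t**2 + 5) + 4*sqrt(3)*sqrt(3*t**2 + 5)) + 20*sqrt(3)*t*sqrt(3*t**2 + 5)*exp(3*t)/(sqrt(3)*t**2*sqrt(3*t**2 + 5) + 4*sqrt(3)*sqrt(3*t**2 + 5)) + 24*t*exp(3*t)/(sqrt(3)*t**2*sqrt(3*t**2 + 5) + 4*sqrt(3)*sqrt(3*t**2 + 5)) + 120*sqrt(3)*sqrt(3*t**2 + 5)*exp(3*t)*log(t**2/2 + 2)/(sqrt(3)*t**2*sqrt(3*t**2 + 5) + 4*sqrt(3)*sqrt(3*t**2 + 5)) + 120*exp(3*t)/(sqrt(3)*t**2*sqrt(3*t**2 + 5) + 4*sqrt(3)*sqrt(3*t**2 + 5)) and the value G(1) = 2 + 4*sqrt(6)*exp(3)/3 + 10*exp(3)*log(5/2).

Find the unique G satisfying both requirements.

Recognize the product-rule pattern: G'(t) = u'v + uv' with u = 2*sqrt(t**2 + 5/3) + 10*log(t**2/2 + 2), v = exp(3*t), so integration by parts undoes it.
A general antiderivative is -2*(-sqrt(t**2 + 5/3) - 5*log(t**2/2 + 2))*exp(3*t) + C.
The condition gives C = 2 + 4*sqrt(6)*exp(3)/3 + 10*exp(3)*log(5/2) - (4*sqrt(6)*exp(3)/3 + 10*exp(3)*log(5/2)) = 2.
So G(t) = 2*(sqrt(3)*sqrt(3*t**2 + 5)*exp(3*t) + 15*exp(3*t)*log(t**2/2 + 2) + 3)/3.
Check: d/dt[2*(sqrt(3)*sqrt(3*t**2 + 5)*exp(3*t) + 15*exp(3*t)*log(t**2/2 + 2) + 3)/3] = (6*sqrt(3)*t**4*exp(3*t) + 2*sqrt(3)*t**3*exp(3*t) + 30*t**2*sqrt(3*t**2 + 5)*exp(3*t)*log(t**2/2 + 2) + 34*sqrt(3)*t**2*exp(3*t) + 20*t*sqrt(3*t**2 + 5)*exp(3*t) + 8*sqrt(3)*t*exp(3*t) + 120*sqrt(3*t**2 + 5)*exp(3*t)*log(t**2/2 + 2) + 40*sqrt(3)*exp(3*t))/(t**2*sqrt(3*t**2 + 5) + 4*sqrt(3*t**2 + 5)), which equals G'(t).

G(t) = 2*(sqrt(3)*sqrt(3*t**2 + 5)*exp(3*t) + 15*exp(3*t)*log(t**2/2 + 2) + 3)/3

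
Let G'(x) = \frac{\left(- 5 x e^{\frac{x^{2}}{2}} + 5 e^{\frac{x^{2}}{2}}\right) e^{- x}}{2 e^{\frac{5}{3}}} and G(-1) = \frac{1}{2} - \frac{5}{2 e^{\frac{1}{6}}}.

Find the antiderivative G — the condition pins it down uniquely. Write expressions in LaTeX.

G(x) = \frac{1 - 5 e^{\frac{x^{2}}{2} - x - \frac{5}{3}}}{2}

The substitution u = \frac{x^{2}}{2} - x - \frac{5}{3} works: G'(x) is exactly (dG/du)*(du/dx) for that inner function.
A general antiderivative is - \frac{5 e^{\frac{x^{2}}{2} - x - \frac{5}{3}}}{2} + C.
The condition gives C = \frac{1}{2} - \frac{5}{2 e^{\frac{1}{6}}} - (- \frac{5}{2 e^{\frac{1}{6}}}) = \frac{1}{2}.
So G(x) = \frac{1 - 5 e^{\frac{x^{2}}{2} - x - \frac{5}{3}}}{2}.
Check: d/dx[\frac{1 - 5 e^{\frac{x^{2}}{2} - x - \frac{5}{3}}}{2}] = \frac{\left(5 - 5 x\right) e^{- x} e^{\frac{x^{2}}{2}}}{2 e^{\frac{5}{3}}}, which equals G'(x).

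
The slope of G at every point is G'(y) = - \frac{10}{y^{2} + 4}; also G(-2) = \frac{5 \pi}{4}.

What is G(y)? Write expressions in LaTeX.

A first test for any G(y): its y-derivative must equal the given G'(y).
A general antiderivative is - 5 \operatorname{atan}{\left(\frac{y}{2} \right)} + C.
The condition gives C = \frac{5 \pi}{4} - (\frac{5 \pi}{4}) = 0.
So G(y) = - 5 \operatorname{atan}{\left(\frac{y}{2} \right)}.
Check: d/dy[- 5 \operatorname{atan}{\left(\frac{y}{2} \right)}] = - \frac{10}{y^{2} + 4} = G'(y).

G(y) = - 5 \operatorname{atan}{\left(\frac{y}{2} \right)}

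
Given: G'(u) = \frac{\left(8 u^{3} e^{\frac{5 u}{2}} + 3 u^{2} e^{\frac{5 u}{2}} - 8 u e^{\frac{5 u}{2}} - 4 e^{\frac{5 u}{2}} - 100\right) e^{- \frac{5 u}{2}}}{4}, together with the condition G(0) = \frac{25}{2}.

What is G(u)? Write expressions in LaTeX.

G(u) = \frac{\left(2 u^{4} e^{\frac{5 u}{2}} + u^{3} e^{\frac{5 u}{2}} - 4 u^{2} e^{\frac{5 u}{2}} - 4 u e^{\frac{5 u}{2}} + 10 e^{\frac{5 u}{2}} + 40\right) e^{- \frac{5 u}{2}}}{4}

Check a candidate G(u) by differentiating: d/du[G] must match the given G'(u).
A general antiderivative is \frac{u^{4}}{2} + \frac{u^{3}}{4} - u^{2} - u + 2 + 10 e^{- \frac{5 u}{2}} + C.
The condition gives C = \frac{25}{2} - (12) = \frac{1}{2}.
So G(u) = \frac{\left(2 u^{4} e^{\frac{5 u}{2}} + u^{3} e^{\frac{5 u}{2}} - 4 u^{2} e^{\frac{5 u}{2}} - 4 u e^{\frac{5 u}{2}} + 10 e^{\frac{5 u}{2}} + 40\right) e^{- \frac{5 u}{2}}}{4}.
Check: d/du[\frac{\left(2 u^{4} e^{\frac{5 u}{2}} + u^{3} e^{\frac{5 u}{2}} - 4 u^{2} e^{\frac{5 u}{2}} - 4 u e^{\frac{5 u}{2}} + 10 e^{\frac{5 u}{2}} + 40\right) e^{- \frac{5 u}{2}}}{4}] = \frac{\left(8 u^{3} e^{\frac{5 u}{2}} + 3 u^{2} e^{\frac{5 u}{2}} - 8 u e^{\frac{5 u}{2}} - 4 e^{\frac{5 u}{2}} - 100\right) e^{- \frac{5 u}{2}}}{4} = G'(u).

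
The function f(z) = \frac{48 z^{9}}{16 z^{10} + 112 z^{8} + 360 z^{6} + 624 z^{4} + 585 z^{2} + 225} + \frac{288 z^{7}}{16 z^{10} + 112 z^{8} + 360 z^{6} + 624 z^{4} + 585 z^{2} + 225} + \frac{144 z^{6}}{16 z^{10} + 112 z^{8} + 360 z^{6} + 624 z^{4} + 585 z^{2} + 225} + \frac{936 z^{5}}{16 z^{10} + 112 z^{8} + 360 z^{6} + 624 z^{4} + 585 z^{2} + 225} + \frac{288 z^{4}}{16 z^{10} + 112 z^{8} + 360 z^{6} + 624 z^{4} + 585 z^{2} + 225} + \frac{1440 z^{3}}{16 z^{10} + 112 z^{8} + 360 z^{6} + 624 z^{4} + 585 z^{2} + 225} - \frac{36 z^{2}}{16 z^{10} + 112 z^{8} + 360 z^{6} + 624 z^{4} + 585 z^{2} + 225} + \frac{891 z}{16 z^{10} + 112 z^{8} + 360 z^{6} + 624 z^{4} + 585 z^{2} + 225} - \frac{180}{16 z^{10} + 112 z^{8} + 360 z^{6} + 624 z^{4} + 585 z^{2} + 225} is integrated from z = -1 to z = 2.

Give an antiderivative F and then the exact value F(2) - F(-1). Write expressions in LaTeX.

Antiderivative: F(z) = \frac{12 z^{4} \log{\left(z^{2} + 1 \right)} + 36 z^{2} \log{\left(z^{2} + 1 \right)} - 24 z + 45 \log{\left(z^{2} + 1 \right)} - 18}{8 z^{4} + 24 z^{2} + 30}; value = - \frac{3 \log{\left(2 \right)}}{2} - \frac{1404}{3937} + \frac{3 \log{\left(5 \right)}}{2}

The integrand splits into summands that can be handled one at a time.
F(z) = \frac{12 z^{4} \log{\left(z^{2} + 1 \right)} + 36 z^{2} \log{\left(z^{2} + 1 \right)} - 24 z + 45 \log{\left(z^{2} + 1 \right)} - 18}{8 z^{4} + 24 z^{2} + 30} is an antiderivative of f.
Check: d/dz[\frac{12 z^{4} \log{\left(z^{2} + 1 \right)} + 36 z^{2} \log{\left(z^{2} + 1 \right)} - 24 z + 45 \log{\left(z^{2} + 1 \right)} - 18}{8 z^{4} + 24 z^{2} + 30}] = \frac{48 z^{9} + 288 z^{7} + 144 z^{6} + 936 z^{5} + 288 z^{4} + 1440 z^{3} - 36 z^{2} + 891 z - 180}{16 z^{10} + 112 z^{8} + 360 z^{6} + 624 z^{4} + 585 z^{2} + 225}, which equals f(z).
F(2) = - \frac{33}{127} + \frac{3 \log{\left(5 \right)}}{2}; F(-1) = \frac{3}{31} + \frac{3 \log{\left(2 \right)}}{2}.
Integral = F(2) - F(-1) = - \frac{3 \log{\left(2 \right)}}{2} - \frac{1404}{3937} + \frac{3 \log{\left(5 \right)}}{2}.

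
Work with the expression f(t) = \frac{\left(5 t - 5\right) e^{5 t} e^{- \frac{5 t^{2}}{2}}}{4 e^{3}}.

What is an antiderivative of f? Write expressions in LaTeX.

An antiderivative is F(t) = - \frac{e^{- \frac{5 t^{2}}{2} + 5 t - 3}}{4}.

f matches the chain-rule pattern g'(h)*h' with inner function h(t) = - \frac{5 t^{2}}{2} + 5 t - 3; substituting u = h(t) collapses the integral.
Check: d/dt[- \frac{e^{- \frac{5 t^{2}}{2} + 5 t - 3}}{4}] = \frac{\left(5 t - 5\right) e^{5 t} e^{- \frac{5 t^{2}}{2}}}{4 e^{3}} = f(t).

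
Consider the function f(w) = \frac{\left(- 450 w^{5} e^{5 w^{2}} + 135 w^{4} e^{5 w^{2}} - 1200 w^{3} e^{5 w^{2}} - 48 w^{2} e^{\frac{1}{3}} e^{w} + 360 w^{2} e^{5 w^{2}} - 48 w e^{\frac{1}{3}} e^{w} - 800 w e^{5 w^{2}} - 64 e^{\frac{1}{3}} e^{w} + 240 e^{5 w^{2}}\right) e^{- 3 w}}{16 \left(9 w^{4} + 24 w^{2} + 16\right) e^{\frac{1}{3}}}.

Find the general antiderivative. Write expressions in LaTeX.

F(w) = - \frac{\left(\frac{15 w^{2} e^{- w} e^{5 w^{2}}}{e^{\frac{1}{3}}} - 8 + \frac{20 e^{- w} e^{5 w^{2}}}{e^{\frac{1}{3}}}\right) e^{- 2 w}}{16 \left(3 w^{2} + 4\right)} + C

f has the shape u'v + uv' for u = - \frac{5 e^{5 w^{2} - w - \frac{1}{3}}}{16} + \frac{1}{2 \left(3 w^{2} + 4\right)} and v = e^{- 2 w} — it is the derivative of the product u*v.
Check: d/dw[- \frac{\left(\frac{15 w^{2} e^{- w} e^{5 w^{2}}}{e^{\frac{1}{3}}} - 8 + \frac{20 e^{- w} e^{5 w^{2}}}{e^{\frac{1}{3}}}\right) e^{- 2 w}}{16 \left(3 w^{2} + 4\right)}] = \frac{- 450 w^{5} e^{5 w^{2}} + 135 w^{4} e^{5 w^{2}} - 1200 w^{3} e^{5 w^{2}} - 48 w^{2} e^{\frac{1}{3}} e^{w} + 360 w^{2} e^{5 w^{2}} - 48 w e^{\frac{1}{3}} e^{w} - 800 w e^{5 w^{2}} - 64 e^{\frac{1}{3}} e^{w} + 240 e^{5 w^{2}}}{144 w^{4} e^{\frac{1}{3}} e^{3 w} + 384 w^{2} e^{\frac{1}{3}} e^{3 w} + 256 e^{\frac{1}{3}} e^{3 w}}, which equals f(w).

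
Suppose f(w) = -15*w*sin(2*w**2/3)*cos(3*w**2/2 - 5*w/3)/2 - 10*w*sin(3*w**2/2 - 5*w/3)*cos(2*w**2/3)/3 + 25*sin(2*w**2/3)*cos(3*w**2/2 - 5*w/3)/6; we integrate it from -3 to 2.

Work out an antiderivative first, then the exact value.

Antiderivative: F(w) = -5*sin(2*w**2/3)*sin(3*w**2/2 - 5*w/3)/2; value = -5*sin(8/3)**2/2 + 5*sin(6)*sin(37/2)/2

f has the shape u'v + uv' for u = -5*sin(2*w**2/3)/2 and v = sin(3*w**2/2 - 5*w/3) — it is the derivative of the product u*v.
F(w) = -5*sin(2*w**2/3)*sin(3*w**2/2 - 5*w/3)/2 is an antiderivative of f.
Check: d/dw[-5*sin(2*w**2/3)*sin(3*w**2/2 - 5*w/3)/2] = -15*w*sin(2*w**2/3)*cos(3*w**2/2 - 5*w/3)/2 - 10*w*sin(3*w**2/2 - 5*w/3)*cos(2*w**2/3)/3 + 25*sin(2*w**2/3)*cos(3*w**2/2 - 5*w/3)/6 = f(w).
F(2) = -5*sin(8/3)**2/2; F(-3) = -5*sin(6)*sin(37/2)/2.
Integral = F(2) - F(-3) = -5*sin(8/3)**2/2 + 5*sin(6)*sin(37/2)/2.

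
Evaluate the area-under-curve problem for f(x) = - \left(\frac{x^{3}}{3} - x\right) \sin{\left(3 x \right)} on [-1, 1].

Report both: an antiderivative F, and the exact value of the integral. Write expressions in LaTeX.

Antiderivative: F(x) = \frac{x^{3} \cos{\left(3 x \right)}}{9} - \frac{x^{2} \sin{\left(3 x \right)}}{9} - \frac{11 x \cos{\left(3 x \right)}}{27} + \frac{11 \sin{\left(3 x \right)}}{81}; value = \frac{4 \sin{\left(3 \right)}}{81} - \frac{16 \cos{\left(3 \right)}}{27}

Whatever form F(x) takes, F'(x) = f(x) is non-negotiable.
F(x) = \frac{x^{3} \cos{\left(3 x \right)}}{9} - \frac{x^{2} \sin{\left(3 x \right)}}{9} - \frac{11 x \cos{\left(3 x \right)}}{27} + \frac{11 \sin{\left(3 x \right)}}{81} is an antiderivative of f.
Check: d/dx[\frac{x^{3} \cos{\left(3 x \right)}}{9} - \frac{x^{2} \sin{\left(3 x \right)}}{9} - \frac{11 x \cos{\left(3 x \right)}}{27} + \frac{11 \sin{\left(3 x \right)}}{81}] = - \frac{x^{3} \sin{\left(3 x \right)}}{3} + x \sin{\left(3 x \right)}, which equals f(x).
F(1) = \frac{2 \sin{\left(3 \right)}}{81} - \frac{8 \cos{\left(3 \right)}}{27}; F(-1) = \frac{8 \cos{\left(3 \right)}}{27} - \frac{2 \sin{\left(3 \right)}}{81}.
Integral = F(1) - F(-1) = \frac{4 \sin{\left(3 \right)}}{81} - \frac{16 \cos{\left(3 \right)}}{27}.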